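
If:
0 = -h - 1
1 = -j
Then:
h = -1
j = -1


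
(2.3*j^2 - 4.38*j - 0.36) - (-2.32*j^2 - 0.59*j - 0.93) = 4.62*j^2 - 3.79*j + 0.57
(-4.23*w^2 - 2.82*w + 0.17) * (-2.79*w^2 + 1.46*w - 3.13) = 11.8017*w^4 + 1.692*w^3 + 8.6484*w^2 + 9.0748*w - 0.5321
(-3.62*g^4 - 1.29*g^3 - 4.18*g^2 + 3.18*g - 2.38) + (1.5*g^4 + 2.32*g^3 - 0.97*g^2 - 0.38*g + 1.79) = -2.12*g^4 + 1.03*g^3 - 5.15*g^2 + 2.8*g - 0.59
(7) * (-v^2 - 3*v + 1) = -7*v^2 - 21*v + 7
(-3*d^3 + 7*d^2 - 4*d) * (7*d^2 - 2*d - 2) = -21*d^5 + 55*d^4 - 36*d^3 - 6*d^2 + 8*d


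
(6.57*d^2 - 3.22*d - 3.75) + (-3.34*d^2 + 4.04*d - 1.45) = 3.23*d^2 + 0.82*d - 5.2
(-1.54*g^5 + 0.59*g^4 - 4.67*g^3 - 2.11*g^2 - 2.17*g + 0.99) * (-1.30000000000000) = 2.002*g^5 - 0.767*g^4 + 6.071*g^3 + 2.743*g^2 + 2.821*g - 1.287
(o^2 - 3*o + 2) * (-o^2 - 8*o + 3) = -o^4 - 5*o^3 + 25*o^2 - 25*o + 6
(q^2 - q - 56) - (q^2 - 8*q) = 7*q - 56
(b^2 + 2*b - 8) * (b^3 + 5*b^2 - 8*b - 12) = b^5 + 7*b^4 - 6*b^3 - 68*b^2 + 40*b + 96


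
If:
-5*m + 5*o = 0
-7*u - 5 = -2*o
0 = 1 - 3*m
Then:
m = 1/3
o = 1/3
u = -13/21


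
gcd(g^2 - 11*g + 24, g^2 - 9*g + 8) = g - 8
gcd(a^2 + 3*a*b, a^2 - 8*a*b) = a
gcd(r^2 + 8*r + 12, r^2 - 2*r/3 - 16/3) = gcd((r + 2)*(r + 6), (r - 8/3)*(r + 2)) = r + 2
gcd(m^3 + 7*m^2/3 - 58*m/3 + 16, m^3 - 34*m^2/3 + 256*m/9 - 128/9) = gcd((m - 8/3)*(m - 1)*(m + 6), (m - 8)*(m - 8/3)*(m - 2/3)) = m - 8/3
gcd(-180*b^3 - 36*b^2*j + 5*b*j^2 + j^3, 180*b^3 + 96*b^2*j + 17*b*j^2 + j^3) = 30*b^2 + 11*b*j + j^2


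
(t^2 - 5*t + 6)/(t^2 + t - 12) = (t - 2)/(t + 4)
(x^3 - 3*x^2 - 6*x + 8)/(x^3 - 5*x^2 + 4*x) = (x + 2)/x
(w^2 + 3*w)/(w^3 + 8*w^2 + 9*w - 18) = w/(w^2 + 5*w - 6)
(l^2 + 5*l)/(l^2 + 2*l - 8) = l*(l + 5)/(l^2 + 2*l - 8)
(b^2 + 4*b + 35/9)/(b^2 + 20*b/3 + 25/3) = (b + 7/3)/(b + 5)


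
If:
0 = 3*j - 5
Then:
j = 5/3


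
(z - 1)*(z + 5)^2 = z^3 + 9*z^2 + 15*z - 25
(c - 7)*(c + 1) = c^2 - 6*c - 7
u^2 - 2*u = u*(u - 2)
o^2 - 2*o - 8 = (o - 4)*(o + 2)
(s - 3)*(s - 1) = s^2 - 4*s + 3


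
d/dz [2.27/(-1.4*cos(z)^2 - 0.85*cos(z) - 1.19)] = -(6.356*cos(z) + 1.9295)*sin(z)/(1.4*cos(z)^2 + 0.85*cos(z) + 1.19)^2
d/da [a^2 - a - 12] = 2*a - 1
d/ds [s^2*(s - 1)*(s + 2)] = s*(4*s^2 + 3*s - 4)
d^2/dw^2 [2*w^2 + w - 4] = 4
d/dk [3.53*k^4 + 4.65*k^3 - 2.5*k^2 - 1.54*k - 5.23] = 14.12*k^3 + 13.95*k^2 - 5.0*k - 1.54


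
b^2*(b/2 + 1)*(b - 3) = b^4/2 - b^3/2 - 3*b^2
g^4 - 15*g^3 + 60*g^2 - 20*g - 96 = (g - 8)*(g - 6)*(g - 2)*(g + 1)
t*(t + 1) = t^2 + t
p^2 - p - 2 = (p - 2)*(p + 1)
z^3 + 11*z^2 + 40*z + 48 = (z + 3)*(z + 4)^2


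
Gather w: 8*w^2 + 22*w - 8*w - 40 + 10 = 8*w^2 + 14*w - 30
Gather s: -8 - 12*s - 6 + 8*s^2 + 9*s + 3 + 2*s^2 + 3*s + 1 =10*s^2 - 10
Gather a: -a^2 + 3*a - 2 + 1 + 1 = -a^2 + 3*a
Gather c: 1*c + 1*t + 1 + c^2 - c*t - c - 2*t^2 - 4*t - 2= c^2 - c*t - 2*t^2 - 3*t - 1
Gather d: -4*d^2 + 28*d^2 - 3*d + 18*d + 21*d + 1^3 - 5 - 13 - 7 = 24*d^2 + 36*d - 24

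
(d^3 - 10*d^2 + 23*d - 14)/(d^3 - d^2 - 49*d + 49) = (d - 2)/(d + 7)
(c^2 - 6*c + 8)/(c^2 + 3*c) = (c^2 - 6*c + 8)/(c*(c + 3))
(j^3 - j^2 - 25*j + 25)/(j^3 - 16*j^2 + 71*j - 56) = (j^2 - 25)/(j^2 - 15*j + 56)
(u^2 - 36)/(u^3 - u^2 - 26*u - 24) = (u + 6)/(u^2 + 5*u + 4)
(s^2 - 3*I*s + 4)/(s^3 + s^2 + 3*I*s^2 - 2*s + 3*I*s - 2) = (s - 4*I)/(s^2 + s*(1 + 2*I) + 2*I)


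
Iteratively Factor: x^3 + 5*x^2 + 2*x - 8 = (x - 1)*(x^2 + 6*x + 8) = (x - 1)*(x + 2)*(x + 4)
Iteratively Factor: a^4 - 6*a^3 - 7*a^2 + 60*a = (a + 3)*(a^3 - 9*a^2 + 20*a) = a*(a + 3)*(a^2 - 9*a + 20) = a*(a - 5)*(a + 3)*(a - 4)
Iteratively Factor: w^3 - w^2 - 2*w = (w)*(w^2 - w - 2) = w*(w + 1)*(w - 2)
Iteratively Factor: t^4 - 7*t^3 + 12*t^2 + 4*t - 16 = (t + 1)*(t^3 - 8*t^2 + 20*t - 16) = (t - 2)*(t + 1)*(t^2 - 6*t + 8) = (t - 4)*(t - 2)*(t + 1)*(t - 2)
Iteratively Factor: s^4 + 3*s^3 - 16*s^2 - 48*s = (s + 3)*(s^3 - 16*s) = (s - 4)*(s + 3)*(s^2 + 4*s) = s*(s - 4)*(s + 3)*(s + 4)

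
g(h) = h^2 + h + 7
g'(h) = 2*h + 1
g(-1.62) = 8.00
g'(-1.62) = -2.24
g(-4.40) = 21.96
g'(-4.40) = -7.80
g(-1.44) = 7.63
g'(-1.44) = -1.88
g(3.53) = 22.99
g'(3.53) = 8.06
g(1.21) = 9.67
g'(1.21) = 3.42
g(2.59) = 16.30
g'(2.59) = 6.18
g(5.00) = 37.00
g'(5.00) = 11.00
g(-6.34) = 40.86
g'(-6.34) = -11.68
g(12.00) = 163.00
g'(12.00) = 25.00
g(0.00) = 7.00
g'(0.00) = 1.00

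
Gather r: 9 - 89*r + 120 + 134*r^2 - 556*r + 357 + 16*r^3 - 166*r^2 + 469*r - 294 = 16*r^3 - 32*r^2 - 176*r + 192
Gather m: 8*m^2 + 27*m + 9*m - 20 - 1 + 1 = 8*m^2 + 36*m - 20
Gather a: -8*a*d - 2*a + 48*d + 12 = a*(-8*d - 2) + 48*d + 12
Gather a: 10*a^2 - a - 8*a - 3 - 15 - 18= 10*a^2 - 9*a - 36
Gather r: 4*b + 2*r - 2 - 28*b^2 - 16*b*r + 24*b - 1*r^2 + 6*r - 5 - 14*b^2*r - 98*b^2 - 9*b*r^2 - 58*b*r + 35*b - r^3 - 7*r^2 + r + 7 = -126*b^2 + 63*b - r^3 + r^2*(-9*b - 8) + r*(-14*b^2 - 74*b + 9)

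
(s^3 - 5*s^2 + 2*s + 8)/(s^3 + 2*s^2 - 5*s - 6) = (s - 4)/(s + 3)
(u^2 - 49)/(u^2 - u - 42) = (u + 7)/(u + 6)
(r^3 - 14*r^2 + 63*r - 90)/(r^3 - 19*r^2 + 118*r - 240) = (r - 3)/(r - 8)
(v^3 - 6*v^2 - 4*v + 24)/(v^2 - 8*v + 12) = v + 2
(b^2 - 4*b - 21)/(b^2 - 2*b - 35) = (b + 3)/(b + 5)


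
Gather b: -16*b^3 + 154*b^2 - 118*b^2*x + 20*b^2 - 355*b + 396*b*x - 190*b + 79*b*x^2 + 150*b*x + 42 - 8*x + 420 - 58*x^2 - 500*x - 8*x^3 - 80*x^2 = -16*b^3 + b^2*(174 - 118*x) + b*(79*x^2 + 546*x - 545) - 8*x^3 - 138*x^2 - 508*x + 462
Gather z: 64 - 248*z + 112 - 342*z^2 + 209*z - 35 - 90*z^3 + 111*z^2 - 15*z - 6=-90*z^3 - 231*z^2 - 54*z + 135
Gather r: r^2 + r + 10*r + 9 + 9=r^2 + 11*r + 18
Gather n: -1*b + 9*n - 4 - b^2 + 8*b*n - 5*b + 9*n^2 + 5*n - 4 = -b^2 - 6*b + 9*n^2 + n*(8*b + 14) - 8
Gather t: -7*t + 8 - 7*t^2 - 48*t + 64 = -7*t^2 - 55*t + 72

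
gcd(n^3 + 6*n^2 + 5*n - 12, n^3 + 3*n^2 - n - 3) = n^2 + 2*n - 3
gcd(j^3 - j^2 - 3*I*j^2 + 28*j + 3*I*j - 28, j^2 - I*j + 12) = 1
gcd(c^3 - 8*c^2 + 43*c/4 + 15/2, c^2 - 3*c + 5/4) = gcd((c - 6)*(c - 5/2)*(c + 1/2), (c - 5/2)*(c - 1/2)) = c - 5/2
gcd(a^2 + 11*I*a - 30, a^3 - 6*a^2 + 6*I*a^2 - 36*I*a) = a + 6*I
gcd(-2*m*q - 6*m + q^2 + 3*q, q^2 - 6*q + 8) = 1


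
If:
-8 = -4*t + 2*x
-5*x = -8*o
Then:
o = 5*x/8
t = x/2 + 2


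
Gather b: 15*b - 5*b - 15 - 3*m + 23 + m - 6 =10*b - 2*m + 2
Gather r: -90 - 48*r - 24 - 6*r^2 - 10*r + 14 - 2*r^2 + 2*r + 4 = -8*r^2 - 56*r - 96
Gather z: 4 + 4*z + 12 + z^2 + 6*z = z^2 + 10*z + 16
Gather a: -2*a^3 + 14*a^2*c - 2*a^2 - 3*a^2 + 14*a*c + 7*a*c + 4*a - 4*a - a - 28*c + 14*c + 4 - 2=-2*a^3 + a^2*(14*c - 5) + a*(21*c - 1) - 14*c + 2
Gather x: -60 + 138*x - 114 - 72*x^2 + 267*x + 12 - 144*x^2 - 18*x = -216*x^2 + 387*x - 162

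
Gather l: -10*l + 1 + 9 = 10 - 10*l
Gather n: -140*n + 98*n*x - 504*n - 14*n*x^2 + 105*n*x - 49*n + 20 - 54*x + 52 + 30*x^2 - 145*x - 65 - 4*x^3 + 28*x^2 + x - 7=n*(-14*x^2 + 203*x - 693) - 4*x^3 + 58*x^2 - 198*x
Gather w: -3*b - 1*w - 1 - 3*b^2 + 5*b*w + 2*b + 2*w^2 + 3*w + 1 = -3*b^2 - b + 2*w^2 + w*(5*b + 2)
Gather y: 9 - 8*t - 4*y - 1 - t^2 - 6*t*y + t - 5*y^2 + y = -t^2 - 7*t - 5*y^2 + y*(-6*t - 3) + 8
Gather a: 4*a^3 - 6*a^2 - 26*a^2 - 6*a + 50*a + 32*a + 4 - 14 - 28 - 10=4*a^3 - 32*a^2 + 76*a - 48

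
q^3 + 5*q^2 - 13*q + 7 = (q - 1)^2*(q + 7)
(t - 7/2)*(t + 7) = t^2 + 7*t/2 - 49/2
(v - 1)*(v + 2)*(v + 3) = v^3 + 4*v^2 + v - 6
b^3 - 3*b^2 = b^2*(b - 3)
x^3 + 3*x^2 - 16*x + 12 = (x - 2)*(x - 1)*(x + 6)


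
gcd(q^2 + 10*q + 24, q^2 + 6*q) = q + 6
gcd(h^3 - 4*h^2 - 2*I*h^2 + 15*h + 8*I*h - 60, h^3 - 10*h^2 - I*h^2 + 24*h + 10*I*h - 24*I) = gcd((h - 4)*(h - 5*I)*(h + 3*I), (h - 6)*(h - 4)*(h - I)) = h - 4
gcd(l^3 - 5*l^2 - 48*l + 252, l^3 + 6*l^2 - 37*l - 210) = l^2 + l - 42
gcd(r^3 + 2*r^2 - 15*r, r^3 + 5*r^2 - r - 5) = r + 5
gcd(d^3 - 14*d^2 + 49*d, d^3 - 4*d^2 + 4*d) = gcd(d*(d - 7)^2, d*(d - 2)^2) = d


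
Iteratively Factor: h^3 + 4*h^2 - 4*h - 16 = (h - 2)*(h^2 + 6*h + 8) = (h - 2)*(h + 2)*(h + 4)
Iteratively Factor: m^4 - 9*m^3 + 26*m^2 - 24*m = (m)*(m^3 - 9*m^2 + 26*m - 24) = m*(m - 2)*(m^2 - 7*m + 12) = m*(m - 4)*(m - 2)*(m - 3)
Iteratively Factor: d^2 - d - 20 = (d + 4)*(d - 5)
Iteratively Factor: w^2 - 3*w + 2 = (w - 2)*(w - 1)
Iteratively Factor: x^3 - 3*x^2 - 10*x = (x + 2)*(x^2 - 5*x) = x*(x + 2)*(x - 5)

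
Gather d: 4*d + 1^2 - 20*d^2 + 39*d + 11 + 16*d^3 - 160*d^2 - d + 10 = 16*d^3 - 180*d^2 + 42*d + 22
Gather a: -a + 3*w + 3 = -a + 3*w + 3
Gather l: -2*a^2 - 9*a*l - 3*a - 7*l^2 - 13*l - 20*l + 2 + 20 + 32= -2*a^2 - 3*a - 7*l^2 + l*(-9*a - 33) + 54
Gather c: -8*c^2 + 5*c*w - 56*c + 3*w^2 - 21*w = -8*c^2 + c*(5*w - 56) + 3*w^2 - 21*w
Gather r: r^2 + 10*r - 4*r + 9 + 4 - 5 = r^2 + 6*r + 8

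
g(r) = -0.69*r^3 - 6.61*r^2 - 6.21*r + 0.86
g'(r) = -2.07*r^2 - 13.22*r - 6.21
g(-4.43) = -41.36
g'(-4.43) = 11.73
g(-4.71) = -44.43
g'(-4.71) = 10.14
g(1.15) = -16.07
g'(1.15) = -24.15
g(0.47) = -3.59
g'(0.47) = -12.88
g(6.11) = -441.24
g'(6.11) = -164.26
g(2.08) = -46.86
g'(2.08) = -42.66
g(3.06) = -99.81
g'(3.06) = -66.05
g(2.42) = -62.66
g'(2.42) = -50.33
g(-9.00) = 24.35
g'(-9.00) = -54.90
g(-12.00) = 315.86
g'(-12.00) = -145.65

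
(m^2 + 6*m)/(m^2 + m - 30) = m/(m - 5)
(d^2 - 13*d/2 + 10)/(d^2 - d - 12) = (d - 5/2)/(d + 3)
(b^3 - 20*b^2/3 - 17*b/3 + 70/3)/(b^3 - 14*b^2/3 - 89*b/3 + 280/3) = (3*b^2 + b - 10)/(3*b^2 + 7*b - 40)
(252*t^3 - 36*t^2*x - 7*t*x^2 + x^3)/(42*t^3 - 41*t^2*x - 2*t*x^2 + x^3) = (-6*t + x)/(-t + x)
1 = 1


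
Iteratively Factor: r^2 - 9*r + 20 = (r - 5)*(r - 4)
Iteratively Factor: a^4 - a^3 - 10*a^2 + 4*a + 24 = (a - 3)*(a^3 + 2*a^2 - 4*a - 8) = (a - 3)*(a + 2)*(a^2 - 4) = (a - 3)*(a + 2)^2*(a - 2)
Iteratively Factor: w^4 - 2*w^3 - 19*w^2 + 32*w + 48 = (w - 3)*(w^3 + w^2 - 16*w - 16) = (w - 3)*(w + 4)*(w^2 - 3*w - 4) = (w - 4)*(w - 3)*(w + 4)*(w + 1)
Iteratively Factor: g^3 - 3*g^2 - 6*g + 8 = (g - 4)*(g^2 + g - 2) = (g - 4)*(g - 1)*(g + 2)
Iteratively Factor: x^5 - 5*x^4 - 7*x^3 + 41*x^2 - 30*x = (x + 3)*(x^4 - 8*x^3 + 17*x^2 - 10*x) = x*(x + 3)*(x^3 - 8*x^2 + 17*x - 10) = x*(x - 2)*(x + 3)*(x^2 - 6*x + 5) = x*(x - 5)*(x - 2)*(x + 3)*(x - 1)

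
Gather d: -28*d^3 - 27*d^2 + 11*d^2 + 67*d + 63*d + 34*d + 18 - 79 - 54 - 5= -28*d^3 - 16*d^2 + 164*d - 120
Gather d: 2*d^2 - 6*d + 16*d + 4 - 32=2*d^2 + 10*d - 28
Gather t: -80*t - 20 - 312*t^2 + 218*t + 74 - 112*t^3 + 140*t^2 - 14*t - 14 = -112*t^3 - 172*t^2 + 124*t + 40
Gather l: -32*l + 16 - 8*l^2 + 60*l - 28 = -8*l^2 + 28*l - 12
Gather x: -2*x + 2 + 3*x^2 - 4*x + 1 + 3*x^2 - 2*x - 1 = 6*x^2 - 8*x + 2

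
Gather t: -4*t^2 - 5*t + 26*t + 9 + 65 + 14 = -4*t^2 + 21*t + 88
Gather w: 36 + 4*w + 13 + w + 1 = 5*w + 50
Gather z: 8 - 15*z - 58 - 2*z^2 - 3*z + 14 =-2*z^2 - 18*z - 36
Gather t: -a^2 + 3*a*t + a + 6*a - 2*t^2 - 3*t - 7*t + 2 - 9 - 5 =-a^2 + 7*a - 2*t^2 + t*(3*a - 10) - 12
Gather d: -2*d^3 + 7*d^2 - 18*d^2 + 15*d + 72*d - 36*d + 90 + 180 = -2*d^3 - 11*d^2 + 51*d + 270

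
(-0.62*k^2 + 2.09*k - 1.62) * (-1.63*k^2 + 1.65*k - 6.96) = 1.0106*k^4 - 4.4297*k^3 + 10.4043*k^2 - 17.2194*k + 11.2752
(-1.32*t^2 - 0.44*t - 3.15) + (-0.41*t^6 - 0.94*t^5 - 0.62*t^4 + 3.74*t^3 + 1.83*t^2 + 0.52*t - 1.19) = -0.41*t^6 - 0.94*t^5 - 0.62*t^4 + 3.74*t^3 + 0.51*t^2 + 0.08*t - 4.34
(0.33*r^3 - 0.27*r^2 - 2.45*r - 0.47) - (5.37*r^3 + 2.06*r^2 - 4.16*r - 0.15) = -5.04*r^3 - 2.33*r^2 + 1.71*r - 0.32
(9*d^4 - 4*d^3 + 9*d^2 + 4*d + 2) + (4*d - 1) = 9*d^4 - 4*d^3 + 9*d^2 + 8*d + 1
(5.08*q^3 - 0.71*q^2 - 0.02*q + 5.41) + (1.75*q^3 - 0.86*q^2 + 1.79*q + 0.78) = 6.83*q^3 - 1.57*q^2 + 1.77*q + 6.19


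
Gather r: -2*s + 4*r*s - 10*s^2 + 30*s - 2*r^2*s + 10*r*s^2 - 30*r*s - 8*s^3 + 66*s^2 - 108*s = -2*r^2*s + r*(10*s^2 - 26*s) - 8*s^3 + 56*s^2 - 80*s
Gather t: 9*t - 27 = 9*t - 27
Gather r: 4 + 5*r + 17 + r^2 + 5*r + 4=r^2 + 10*r + 25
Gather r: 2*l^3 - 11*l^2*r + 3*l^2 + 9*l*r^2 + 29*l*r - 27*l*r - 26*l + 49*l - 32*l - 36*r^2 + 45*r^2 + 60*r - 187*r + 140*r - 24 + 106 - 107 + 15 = 2*l^3 + 3*l^2 - 9*l + r^2*(9*l + 9) + r*(-11*l^2 + 2*l + 13) - 10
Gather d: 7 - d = 7 - d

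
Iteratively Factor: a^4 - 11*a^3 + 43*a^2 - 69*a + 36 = (a - 3)*(a^3 - 8*a^2 + 19*a - 12) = (a - 3)*(a - 1)*(a^2 - 7*a + 12) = (a - 3)^2*(a - 1)*(a - 4)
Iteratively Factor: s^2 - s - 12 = (s - 4)*(s + 3)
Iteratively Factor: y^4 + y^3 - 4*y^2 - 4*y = (y - 2)*(y^3 + 3*y^2 + 2*y) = (y - 2)*(y + 1)*(y^2 + 2*y) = (y - 2)*(y + 1)*(y + 2)*(y)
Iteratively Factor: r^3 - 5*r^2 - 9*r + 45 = (r - 3)*(r^2 - 2*r - 15) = (r - 3)*(r + 3)*(r - 5)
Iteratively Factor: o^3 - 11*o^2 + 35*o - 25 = (o - 5)*(o^2 - 6*o + 5) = (o - 5)*(o - 1)*(o - 5)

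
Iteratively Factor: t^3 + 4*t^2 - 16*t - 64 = (t + 4)*(t^2 - 16) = (t + 4)^2*(t - 4)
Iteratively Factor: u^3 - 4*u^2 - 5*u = (u)*(u^2 - 4*u - 5) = u*(u + 1)*(u - 5)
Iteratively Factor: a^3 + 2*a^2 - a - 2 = (a + 1)*(a^2 + a - 2) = (a - 1)*(a + 1)*(a + 2)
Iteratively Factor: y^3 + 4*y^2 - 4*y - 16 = (y + 2)*(y^2 + 2*y - 8) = (y + 2)*(y + 4)*(y - 2)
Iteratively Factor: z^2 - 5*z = (z)*(z - 5)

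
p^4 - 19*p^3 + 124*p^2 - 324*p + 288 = (p - 8)*(p - 6)*(p - 3)*(p - 2)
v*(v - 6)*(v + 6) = v^3 - 36*v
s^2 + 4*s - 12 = (s - 2)*(s + 6)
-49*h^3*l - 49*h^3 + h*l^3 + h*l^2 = (-7*h + l)*(7*h + l)*(h*l + h)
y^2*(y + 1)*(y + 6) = y^4 + 7*y^3 + 6*y^2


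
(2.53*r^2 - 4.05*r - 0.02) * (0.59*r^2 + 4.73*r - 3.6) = 1.4927*r^4 + 9.5774*r^3 - 28.2763*r^2 + 14.4854*r + 0.072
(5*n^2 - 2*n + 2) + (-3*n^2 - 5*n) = 2*n^2 - 7*n + 2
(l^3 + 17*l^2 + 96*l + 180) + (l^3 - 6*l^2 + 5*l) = 2*l^3 + 11*l^2 + 101*l + 180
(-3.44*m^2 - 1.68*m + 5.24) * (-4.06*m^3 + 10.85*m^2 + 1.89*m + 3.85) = 13.9664*m^5 - 30.5032*m^4 - 46.004*m^3 + 40.4348*m^2 + 3.4356*m + 20.174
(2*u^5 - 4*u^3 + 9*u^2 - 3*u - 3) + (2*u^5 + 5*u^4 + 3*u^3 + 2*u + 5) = 4*u^5 + 5*u^4 - u^3 + 9*u^2 - u + 2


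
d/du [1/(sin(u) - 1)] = -cos(u)/(sin(u) - 1)^2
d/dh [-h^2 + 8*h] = 8 - 2*h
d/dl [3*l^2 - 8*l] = 6*l - 8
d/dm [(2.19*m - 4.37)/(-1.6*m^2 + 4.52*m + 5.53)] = (3.504*m^2 - 13.984*m + 31.8631)/(2.56*m^4 - 14.464*m^3 + 2.73439999999999*m^2 + 49.9912*m + 30.5809)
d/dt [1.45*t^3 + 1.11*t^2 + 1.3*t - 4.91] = 4.35*t^2 + 2.22*t + 1.3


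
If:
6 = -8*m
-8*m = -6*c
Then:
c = -1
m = -3/4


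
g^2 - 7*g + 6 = (g - 6)*(g - 1)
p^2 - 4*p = p*(p - 4)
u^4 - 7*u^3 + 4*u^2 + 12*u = u*(u - 6)*(u - 2)*(u + 1)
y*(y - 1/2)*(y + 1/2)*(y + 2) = y^4 + 2*y^3 - y^2/4 - y/2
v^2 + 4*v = v*(v + 4)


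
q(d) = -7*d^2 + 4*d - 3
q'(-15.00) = 214.00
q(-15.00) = -1638.00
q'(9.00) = -122.00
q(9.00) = -534.00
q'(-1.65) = 27.10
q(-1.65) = -28.66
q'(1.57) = -17.98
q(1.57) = -13.97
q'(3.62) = -46.68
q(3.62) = -80.25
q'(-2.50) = 39.00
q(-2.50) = -56.75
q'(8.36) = -113.04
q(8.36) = -458.79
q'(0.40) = -1.60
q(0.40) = -2.52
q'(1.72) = -20.08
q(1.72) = -16.83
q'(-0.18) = 6.52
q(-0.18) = -3.95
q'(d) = 4 - 14*d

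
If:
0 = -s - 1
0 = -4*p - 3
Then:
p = -3/4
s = -1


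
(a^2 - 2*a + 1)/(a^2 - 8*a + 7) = (a - 1)/(a - 7)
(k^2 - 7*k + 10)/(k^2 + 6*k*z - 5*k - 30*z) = (k - 2)/(k + 6*z)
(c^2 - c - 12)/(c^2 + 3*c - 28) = (c + 3)/(c + 7)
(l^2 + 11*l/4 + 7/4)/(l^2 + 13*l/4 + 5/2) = (4*l^2 + 11*l + 7)/(4*l^2 + 13*l + 10)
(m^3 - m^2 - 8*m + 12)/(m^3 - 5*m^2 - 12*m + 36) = (m - 2)/(m - 6)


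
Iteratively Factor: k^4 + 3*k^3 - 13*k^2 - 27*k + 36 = (k + 3)*(k^3 - 13*k + 12) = (k - 1)*(k + 3)*(k^2 + k - 12) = (k - 1)*(k + 3)*(k + 4)*(k - 3)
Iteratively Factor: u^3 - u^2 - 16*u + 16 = (u - 4)*(u^2 + 3*u - 4) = (u - 4)*(u + 4)*(u - 1)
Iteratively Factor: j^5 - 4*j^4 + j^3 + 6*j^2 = (j)*(j^4 - 4*j^3 + j^2 + 6*j) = j*(j + 1)*(j^3 - 5*j^2 + 6*j) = j*(j - 3)*(j + 1)*(j^2 - 2*j) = j^2*(j - 3)*(j + 1)*(j - 2)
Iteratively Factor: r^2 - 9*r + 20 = (r - 4)*(r - 5)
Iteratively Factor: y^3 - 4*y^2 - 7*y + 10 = (y + 2)*(y^2 - 6*y + 5) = (y - 1)*(y + 2)*(y - 5)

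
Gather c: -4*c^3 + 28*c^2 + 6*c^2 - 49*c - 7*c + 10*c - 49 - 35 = -4*c^3 + 34*c^2 - 46*c - 84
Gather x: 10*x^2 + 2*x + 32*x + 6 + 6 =10*x^2 + 34*x + 12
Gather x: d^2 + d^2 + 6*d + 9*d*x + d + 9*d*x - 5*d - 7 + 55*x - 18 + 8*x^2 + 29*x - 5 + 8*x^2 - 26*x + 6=2*d^2 + 2*d + 16*x^2 + x*(18*d + 58) - 24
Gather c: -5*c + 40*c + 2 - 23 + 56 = 35*c + 35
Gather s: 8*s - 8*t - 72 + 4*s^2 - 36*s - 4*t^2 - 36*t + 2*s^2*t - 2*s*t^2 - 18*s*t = s^2*(2*t + 4) + s*(-2*t^2 - 18*t - 28) - 4*t^2 - 44*t - 72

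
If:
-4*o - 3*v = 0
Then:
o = -3*v/4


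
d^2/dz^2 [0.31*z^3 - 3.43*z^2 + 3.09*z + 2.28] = 1.86*z - 6.86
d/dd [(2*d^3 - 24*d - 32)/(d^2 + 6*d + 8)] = 2*d*(d + 8)/(d^2 + 8*d + 16)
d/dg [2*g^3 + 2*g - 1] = 6*g^2 + 2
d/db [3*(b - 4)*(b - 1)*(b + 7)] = 9*b^2 + 12*b - 93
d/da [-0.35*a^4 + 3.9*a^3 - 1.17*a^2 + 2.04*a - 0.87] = -1.4*a^3 + 11.7*a^2 - 2.34*a + 2.04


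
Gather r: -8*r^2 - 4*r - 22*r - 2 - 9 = -8*r^2 - 26*r - 11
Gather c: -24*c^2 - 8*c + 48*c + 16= -24*c^2 + 40*c + 16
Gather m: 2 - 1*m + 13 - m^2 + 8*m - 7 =-m^2 + 7*m + 8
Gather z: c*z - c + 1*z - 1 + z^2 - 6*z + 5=-c + z^2 + z*(c - 5) + 4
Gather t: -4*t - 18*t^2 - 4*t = -18*t^2 - 8*t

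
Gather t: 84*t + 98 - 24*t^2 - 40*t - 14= -24*t^2 + 44*t + 84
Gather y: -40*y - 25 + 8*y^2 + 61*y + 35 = 8*y^2 + 21*y + 10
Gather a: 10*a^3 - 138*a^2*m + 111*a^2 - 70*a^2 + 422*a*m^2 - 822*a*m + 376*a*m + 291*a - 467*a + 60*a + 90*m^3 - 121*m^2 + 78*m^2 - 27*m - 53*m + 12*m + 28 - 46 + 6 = 10*a^3 + a^2*(41 - 138*m) + a*(422*m^2 - 446*m - 116) + 90*m^3 - 43*m^2 - 68*m - 12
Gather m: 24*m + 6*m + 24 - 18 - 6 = 30*m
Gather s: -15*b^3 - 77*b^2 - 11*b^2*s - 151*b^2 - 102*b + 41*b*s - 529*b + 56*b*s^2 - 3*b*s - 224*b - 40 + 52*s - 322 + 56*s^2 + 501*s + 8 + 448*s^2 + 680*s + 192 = -15*b^3 - 228*b^2 - 855*b + s^2*(56*b + 504) + s*(-11*b^2 + 38*b + 1233) - 162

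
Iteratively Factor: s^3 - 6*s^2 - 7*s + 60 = (s - 5)*(s^2 - s - 12) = (s - 5)*(s + 3)*(s - 4)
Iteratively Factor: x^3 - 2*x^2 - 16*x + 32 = (x + 4)*(x^2 - 6*x + 8) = (x - 4)*(x + 4)*(x - 2)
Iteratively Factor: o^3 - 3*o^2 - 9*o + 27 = (o - 3)*(o^2 - 9) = (o - 3)*(o + 3)*(o - 3)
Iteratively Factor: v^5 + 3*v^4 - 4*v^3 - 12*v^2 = (v - 2)*(v^4 + 5*v^3 + 6*v^2) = v*(v - 2)*(v^3 + 5*v^2 + 6*v) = v*(v - 2)*(v + 2)*(v^2 + 3*v) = v*(v - 2)*(v + 2)*(v + 3)*(v)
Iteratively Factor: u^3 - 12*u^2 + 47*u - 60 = (u - 3)*(u^2 - 9*u + 20) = (u - 4)*(u - 3)*(u - 5)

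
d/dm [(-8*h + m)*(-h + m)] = -9*h + 2*m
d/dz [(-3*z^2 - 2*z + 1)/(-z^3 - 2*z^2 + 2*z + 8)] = (-3*z^4 - 4*z^3 - 7*z^2 - 44*z - 18)/(z^6 + 4*z^5 - 24*z^3 - 28*z^2 + 32*z + 64)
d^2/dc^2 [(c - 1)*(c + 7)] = 2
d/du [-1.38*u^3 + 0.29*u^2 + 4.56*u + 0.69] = -4.14*u^2 + 0.58*u + 4.56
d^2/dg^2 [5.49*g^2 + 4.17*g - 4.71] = 10.9800000000000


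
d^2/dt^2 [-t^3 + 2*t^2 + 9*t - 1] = 4 - 6*t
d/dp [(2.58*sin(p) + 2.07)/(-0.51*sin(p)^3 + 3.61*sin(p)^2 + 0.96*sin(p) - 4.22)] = (2.6316*sin(p)^3 - 6.1467*sin(p)^2 - 14.9454*sin(p) - 12.8748)*cos(p)/(0.2601*sin(p)^6 - 3.6822*sin(p)^5 + 12.0529*sin(p)^4 + 11.2356*sin(p)^3 - 29.5468*sin(p)^2 - 8.1024*sin(p) + 17.8084)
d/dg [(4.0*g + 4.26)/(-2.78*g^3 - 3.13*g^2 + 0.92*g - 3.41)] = (22.24*g^3 + 48.0484*g^2 + 26.6676*g - 17.5592)/(7.7284*g^6 + 17.4028*g^5 + 4.6817*g^4 + 13.2004*g^3 + 22.193*g^2 - 6.2744*g + 11.6281)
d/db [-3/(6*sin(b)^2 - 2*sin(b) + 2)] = 3*(6*sin(b) - 1)*cos(b)/(2*(3*sin(b)^2 - sin(b) + 1)^2)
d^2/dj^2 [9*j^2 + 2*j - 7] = 18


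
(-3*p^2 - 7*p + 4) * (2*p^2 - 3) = -6*p^4 - 14*p^3 + 17*p^2 + 21*p - 12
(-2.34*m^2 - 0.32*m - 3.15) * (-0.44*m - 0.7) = 1.0296*m^3 + 1.7788*m^2 + 1.61*m + 2.205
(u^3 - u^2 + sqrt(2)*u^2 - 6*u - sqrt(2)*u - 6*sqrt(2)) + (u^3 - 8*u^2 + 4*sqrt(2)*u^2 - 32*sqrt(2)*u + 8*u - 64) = 2*u^3 - 9*u^2 + 5*sqrt(2)*u^2 - 33*sqrt(2)*u + 2*u - 64 - 6*sqrt(2)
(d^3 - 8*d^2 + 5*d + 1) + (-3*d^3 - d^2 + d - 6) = -2*d^3 - 9*d^2 + 6*d - 5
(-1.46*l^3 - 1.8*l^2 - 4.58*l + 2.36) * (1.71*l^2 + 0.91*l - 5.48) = -2.4966*l^5 - 4.4066*l^4 - 1.469*l^3 + 9.7318*l^2 + 27.246*l - 12.9328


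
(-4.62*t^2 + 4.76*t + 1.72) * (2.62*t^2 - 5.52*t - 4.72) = -12.1044*t^4 + 37.9736*t^3 + 0.0376000000000012*t^2 - 31.9616*t - 8.1184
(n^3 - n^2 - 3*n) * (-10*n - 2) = -10*n^4 + 8*n^3 + 32*n^2 + 6*n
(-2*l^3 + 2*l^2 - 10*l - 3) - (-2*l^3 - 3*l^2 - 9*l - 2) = 5*l^2 - l - 1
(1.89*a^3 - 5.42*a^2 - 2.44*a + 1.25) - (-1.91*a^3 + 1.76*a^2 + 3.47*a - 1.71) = 3.8*a^3 - 7.18*a^2 - 5.91*a + 2.96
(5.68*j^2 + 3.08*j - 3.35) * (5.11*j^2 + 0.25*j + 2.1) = 29.0248*j^4 + 17.1588*j^3 - 4.4205*j^2 + 5.6305*j - 7.035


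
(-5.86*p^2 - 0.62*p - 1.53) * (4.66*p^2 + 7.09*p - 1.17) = -27.3076*p^4 - 44.4366*p^3 - 4.6694*p^2 - 10.1223*p + 1.7901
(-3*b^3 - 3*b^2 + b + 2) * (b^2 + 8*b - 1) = -3*b^5 - 27*b^4 - 20*b^3 + 13*b^2 + 15*b - 2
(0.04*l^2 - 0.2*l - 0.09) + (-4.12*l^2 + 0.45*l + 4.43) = -4.08*l^2 + 0.25*l + 4.34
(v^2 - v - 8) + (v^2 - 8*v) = 2*v^2 - 9*v - 8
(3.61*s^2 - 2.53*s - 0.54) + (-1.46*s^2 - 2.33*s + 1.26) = 2.15*s^2 - 4.86*s + 0.72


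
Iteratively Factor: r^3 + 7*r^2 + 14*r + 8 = (r + 4)*(r^2 + 3*r + 2) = (r + 2)*(r + 4)*(r + 1)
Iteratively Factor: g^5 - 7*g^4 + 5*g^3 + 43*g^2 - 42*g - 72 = (g - 3)*(g^4 - 4*g^3 - 7*g^2 + 22*g + 24) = (g - 3)*(g + 1)*(g^3 - 5*g^2 - 2*g + 24) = (g - 3)*(g + 1)*(g + 2)*(g^2 - 7*g + 12) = (g - 3)^2*(g + 1)*(g + 2)*(g - 4)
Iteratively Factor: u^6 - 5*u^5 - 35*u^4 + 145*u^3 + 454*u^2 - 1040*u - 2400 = (u + 2)*(u^5 - 7*u^4 - 21*u^3 + 187*u^2 + 80*u - 1200) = (u - 5)*(u + 2)*(u^4 - 2*u^3 - 31*u^2 + 32*u + 240) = (u - 5)*(u + 2)*(u + 3)*(u^3 - 5*u^2 - 16*u + 80) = (u - 5)*(u + 2)*(u + 3)*(u + 4)*(u^2 - 9*u + 20) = (u - 5)^2*(u + 2)*(u + 3)*(u + 4)*(u - 4)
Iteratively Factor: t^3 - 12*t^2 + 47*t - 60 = (t - 5)*(t^2 - 7*t + 12) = (t - 5)*(t - 4)*(t - 3)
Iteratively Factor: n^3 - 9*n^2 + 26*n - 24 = (n - 4)*(n^2 - 5*n + 6) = (n - 4)*(n - 3)*(n - 2)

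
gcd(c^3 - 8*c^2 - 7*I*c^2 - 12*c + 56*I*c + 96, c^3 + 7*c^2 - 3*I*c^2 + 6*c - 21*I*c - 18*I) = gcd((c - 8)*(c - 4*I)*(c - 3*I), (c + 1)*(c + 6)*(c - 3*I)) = c - 3*I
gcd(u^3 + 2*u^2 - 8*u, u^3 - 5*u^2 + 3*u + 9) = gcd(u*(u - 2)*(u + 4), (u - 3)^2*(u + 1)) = 1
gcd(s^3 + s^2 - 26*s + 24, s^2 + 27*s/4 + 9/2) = s + 6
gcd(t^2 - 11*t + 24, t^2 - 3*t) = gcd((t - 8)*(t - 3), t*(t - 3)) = t - 3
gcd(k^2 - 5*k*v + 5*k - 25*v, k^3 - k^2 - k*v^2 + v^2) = 1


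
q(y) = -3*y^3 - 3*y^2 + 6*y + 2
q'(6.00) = -354.00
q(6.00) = -718.00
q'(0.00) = 6.00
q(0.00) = 2.00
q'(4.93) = -242.32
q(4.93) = -400.80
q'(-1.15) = 1.00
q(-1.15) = -4.30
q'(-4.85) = -176.60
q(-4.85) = 244.58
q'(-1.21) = 0.08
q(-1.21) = -4.34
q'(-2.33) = -28.88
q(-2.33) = 9.68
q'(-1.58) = -6.99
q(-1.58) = -3.14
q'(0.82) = -4.97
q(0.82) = 3.25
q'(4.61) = -212.93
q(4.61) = -328.01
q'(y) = -9*y^2 - 6*y + 6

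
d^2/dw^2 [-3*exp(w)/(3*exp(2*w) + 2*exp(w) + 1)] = (-27*exp(4*w) + 18*exp(3*w) + 54*exp(2*w) + 6*exp(w) - 3)*exp(w)/(27*exp(6*w) + 54*exp(5*w) + 63*exp(4*w) + 44*exp(3*w) + 21*exp(2*w) + 6*exp(w) + 1)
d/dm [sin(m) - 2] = cos(m)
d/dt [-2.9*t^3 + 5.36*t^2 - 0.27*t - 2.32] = -8.7*t^2 + 10.72*t - 0.27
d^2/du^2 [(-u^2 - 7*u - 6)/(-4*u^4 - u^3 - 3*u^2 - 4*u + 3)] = 2*(48*u^8 + 684*u^7 + 1173*u^6 + 537*u^5 + 543*u^4 + 1220*u^3 + 819*u^2 + 459*u + 243)/(64*u^12 + 48*u^11 + 156*u^10 + 265*u^9 + 69*u^8 + 255*u^7 + 66*u^6 - 186*u^5 + 99*u^4 - 125*u^3 - 63*u^2 + 108*u - 27)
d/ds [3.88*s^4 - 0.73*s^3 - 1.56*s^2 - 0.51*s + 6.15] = 15.52*s^3 - 2.19*s^2 - 3.12*s - 0.51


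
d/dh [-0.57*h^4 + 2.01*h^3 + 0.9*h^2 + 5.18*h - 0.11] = -2.28*h^3 + 6.03*h^2 + 1.8*h + 5.18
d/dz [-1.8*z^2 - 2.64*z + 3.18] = -3.6*z - 2.64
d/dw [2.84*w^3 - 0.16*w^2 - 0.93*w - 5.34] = 8.52*w^2 - 0.32*w - 0.93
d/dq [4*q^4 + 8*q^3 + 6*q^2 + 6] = 4*q*(4*q^2 + 6*q + 3)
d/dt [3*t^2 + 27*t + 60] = 6*t + 27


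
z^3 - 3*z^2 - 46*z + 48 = (z - 8)*(z - 1)*(z + 6)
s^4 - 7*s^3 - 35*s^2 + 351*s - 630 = (s - 6)*(s - 5)*(s - 3)*(s + 7)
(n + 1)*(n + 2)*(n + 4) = n^3 + 7*n^2 + 14*n + 8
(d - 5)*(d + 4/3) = d^2 - 11*d/3 - 20/3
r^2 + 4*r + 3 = (r + 1)*(r + 3)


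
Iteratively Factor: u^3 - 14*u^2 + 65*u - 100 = (u - 5)*(u^2 - 9*u + 20) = (u - 5)^2*(u - 4)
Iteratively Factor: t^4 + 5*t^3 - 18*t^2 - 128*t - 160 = (t + 4)*(t^3 + t^2 - 22*t - 40) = (t - 5)*(t + 4)*(t^2 + 6*t + 8) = (t - 5)*(t + 2)*(t + 4)*(t + 4)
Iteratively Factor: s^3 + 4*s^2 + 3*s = (s)*(s^2 + 4*s + 3) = s*(s + 3)*(s + 1)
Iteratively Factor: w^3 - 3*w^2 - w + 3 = (w - 3)*(w^2 - 1) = (w - 3)*(w - 1)*(w + 1)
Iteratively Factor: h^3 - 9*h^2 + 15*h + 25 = (h - 5)*(h^2 - 4*h - 5) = (h - 5)*(h + 1)*(h - 5)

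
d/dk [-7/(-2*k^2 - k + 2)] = 7*(-4*k - 1)/(2*k^2 + k - 2)^2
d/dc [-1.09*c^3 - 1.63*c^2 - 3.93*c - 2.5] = -3.27*c^2 - 3.26*c - 3.93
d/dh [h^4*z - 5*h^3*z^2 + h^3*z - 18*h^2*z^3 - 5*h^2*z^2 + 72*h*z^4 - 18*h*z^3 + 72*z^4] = z*(4*h^3 - 15*h^2*z + 3*h^2 - 36*h*z^2 - 10*h*z + 72*z^3 - 18*z^2)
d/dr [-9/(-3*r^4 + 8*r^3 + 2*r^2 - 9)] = 36*r*(-3*r^2 + 6*r + 1)/(3*r^4 - 8*r^3 - 2*r^2 + 9)^2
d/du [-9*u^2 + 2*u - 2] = 2 - 18*u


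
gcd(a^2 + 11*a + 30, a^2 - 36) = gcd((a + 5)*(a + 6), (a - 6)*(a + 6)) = a + 6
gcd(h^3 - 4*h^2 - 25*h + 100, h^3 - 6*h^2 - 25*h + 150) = h^2 - 25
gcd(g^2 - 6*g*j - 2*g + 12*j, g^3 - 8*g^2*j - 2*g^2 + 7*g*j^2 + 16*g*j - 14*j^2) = g - 2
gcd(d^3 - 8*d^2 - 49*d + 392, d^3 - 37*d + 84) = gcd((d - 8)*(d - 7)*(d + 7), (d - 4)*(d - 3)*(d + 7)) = d + 7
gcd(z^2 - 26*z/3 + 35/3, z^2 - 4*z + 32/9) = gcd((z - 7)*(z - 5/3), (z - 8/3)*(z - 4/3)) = 1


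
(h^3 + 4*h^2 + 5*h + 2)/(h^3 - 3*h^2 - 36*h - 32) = (h^2 + 3*h + 2)/(h^2 - 4*h - 32)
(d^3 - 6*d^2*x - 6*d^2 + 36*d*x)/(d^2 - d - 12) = d*(-d^2 + 6*d*x + 6*d - 36*x)/(-d^2 + d + 12)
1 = 1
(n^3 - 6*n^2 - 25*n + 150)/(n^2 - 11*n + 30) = n + 5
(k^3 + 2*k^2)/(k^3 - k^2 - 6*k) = k/(k - 3)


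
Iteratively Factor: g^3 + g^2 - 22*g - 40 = (g + 2)*(g^2 - g - 20) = (g - 5)*(g + 2)*(g + 4)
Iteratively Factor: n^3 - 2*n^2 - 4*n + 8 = (n - 2)*(n^2 - 4) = (n - 2)*(n + 2)*(n - 2)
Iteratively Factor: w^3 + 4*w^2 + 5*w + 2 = (w + 2)*(w^2 + 2*w + 1) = (w + 1)*(w + 2)*(w + 1)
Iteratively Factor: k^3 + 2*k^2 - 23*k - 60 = (k + 3)*(k^2 - k - 20) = (k + 3)*(k + 4)*(k - 5)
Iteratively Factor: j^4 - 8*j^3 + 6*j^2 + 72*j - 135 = (j + 3)*(j^3 - 11*j^2 + 39*j - 45) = (j - 3)*(j + 3)*(j^2 - 8*j + 15) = (j - 5)*(j - 3)*(j + 3)*(j - 3)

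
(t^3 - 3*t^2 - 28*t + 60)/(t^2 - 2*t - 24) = (t^2 + 3*t - 10)/(t + 4)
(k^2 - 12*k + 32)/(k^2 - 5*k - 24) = (k - 4)/(k + 3)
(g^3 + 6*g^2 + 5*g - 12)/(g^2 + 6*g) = (g^3 + 6*g^2 + 5*g - 12)/(g*(g + 6))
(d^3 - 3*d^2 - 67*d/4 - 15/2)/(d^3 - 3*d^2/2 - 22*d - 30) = (d + 1/2)/(d + 2)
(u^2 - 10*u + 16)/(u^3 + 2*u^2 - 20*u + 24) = (u - 8)/(u^2 + 4*u - 12)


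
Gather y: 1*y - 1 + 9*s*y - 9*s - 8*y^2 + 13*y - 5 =-9*s - 8*y^2 + y*(9*s + 14) - 6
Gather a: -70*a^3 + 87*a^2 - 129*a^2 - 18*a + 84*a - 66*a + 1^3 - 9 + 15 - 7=-70*a^3 - 42*a^2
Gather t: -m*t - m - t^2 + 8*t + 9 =-m - t^2 + t*(8 - m) + 9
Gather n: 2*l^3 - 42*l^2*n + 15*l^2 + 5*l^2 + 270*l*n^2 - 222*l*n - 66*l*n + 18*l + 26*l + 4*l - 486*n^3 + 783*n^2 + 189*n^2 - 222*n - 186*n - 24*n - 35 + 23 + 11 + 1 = 2*l^3 + 20*l^2 + 48*l - 486*n^3 + n^2*(270*l + 972) + n*(-42*l^2 - 288*l - 432)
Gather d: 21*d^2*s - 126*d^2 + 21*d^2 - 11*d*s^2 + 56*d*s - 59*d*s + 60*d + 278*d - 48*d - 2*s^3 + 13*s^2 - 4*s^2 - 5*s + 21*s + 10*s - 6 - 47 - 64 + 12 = d^2*(21*s - 105) + d*(-11*s^2 - 3*s + 290) - 2*s^3 + 9*s^2 + 26*s - 105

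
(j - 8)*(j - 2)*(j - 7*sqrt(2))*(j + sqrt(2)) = j^4 - 10*j^3 - 6*sqrt(2)*j^3 + 2*j^2 + 60*sqrt(2)*j^2 - 96*sqrt(2)*j + 140*j - 224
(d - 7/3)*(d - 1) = d^2 - 10*d/3 + 7/3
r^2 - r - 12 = (r - 4)*(r + 3)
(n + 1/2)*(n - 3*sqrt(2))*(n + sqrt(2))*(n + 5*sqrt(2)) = n^4 + n^3/2 + 3*sqrt(2)*n^3 - 26*n^2 + 3*sqrt(2)*n^2/2 - 30*sqrt(2)*n - 13*n - 15*sqrt(2)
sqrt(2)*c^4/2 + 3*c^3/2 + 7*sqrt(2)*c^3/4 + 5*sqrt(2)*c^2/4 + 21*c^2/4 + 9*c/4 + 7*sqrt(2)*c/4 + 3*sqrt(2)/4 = (c + 1/2)*(c + 3)*(c + sqrt(2))*(sqrt(2)*c/2 + 1/2)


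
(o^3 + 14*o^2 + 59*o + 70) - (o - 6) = o^3 + 14*o^2 + 58*o + 76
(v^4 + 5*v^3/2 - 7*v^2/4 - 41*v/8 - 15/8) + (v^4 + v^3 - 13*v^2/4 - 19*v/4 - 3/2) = 2*v^4 + 7*v^3/2 - 5*v^2 - 79*v/8 - 27/8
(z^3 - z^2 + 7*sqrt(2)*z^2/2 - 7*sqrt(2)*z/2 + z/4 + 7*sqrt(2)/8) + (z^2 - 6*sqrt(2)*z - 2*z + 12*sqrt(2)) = z^3 + 7*sqrt(2)*z^2/2 - 19*sqrt(2)*z/2 - 7*z/4 + 103*sqrt(2)/8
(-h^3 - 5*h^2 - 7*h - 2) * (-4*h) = 4*h^4 + 20*h^3 + 28*h^2 + 8*h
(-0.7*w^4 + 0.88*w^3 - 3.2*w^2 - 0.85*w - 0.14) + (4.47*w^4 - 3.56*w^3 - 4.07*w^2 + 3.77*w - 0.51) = 3.77*w^4 - 2.68*w^3 - 7.27*w^2 + 2.92*w - 0.65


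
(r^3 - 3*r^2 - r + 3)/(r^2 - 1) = r - 3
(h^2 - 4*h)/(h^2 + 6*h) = (h - 4)/(h + 6)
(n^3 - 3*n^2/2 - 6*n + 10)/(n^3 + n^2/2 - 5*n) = (n - 2)/n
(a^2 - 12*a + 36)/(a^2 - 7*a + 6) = (a - 6)/(a - 1)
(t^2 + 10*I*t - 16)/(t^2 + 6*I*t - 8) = (t + 8*I)/(t + 4*I)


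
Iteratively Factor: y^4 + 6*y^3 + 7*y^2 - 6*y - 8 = (y + 2)*(y^3 + 4*y^2 - y - 4) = (y - 1)*(y + 2)*(y^2 + 5*y + 4) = (y - 1)*(y + 2)*(y + 4)*(y + 1)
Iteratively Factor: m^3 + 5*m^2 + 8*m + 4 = (m + 2)*(m^2 + 3*m + 2) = (m + 1)*(m + 2)*(m + 2)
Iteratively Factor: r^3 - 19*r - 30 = (r + 3)*(r^2 - 3*r - 10) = (r - 5)*(r + 3)*(r + 2)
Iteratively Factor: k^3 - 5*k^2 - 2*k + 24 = (k + 2)*(k^2 - 7*k + 12) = (k - 3)*(k + 2)*(k - 4)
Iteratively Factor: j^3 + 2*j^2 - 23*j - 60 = (j + 3)*(j^2 - j - 20) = (j - 5)*(j + 3)*(j + 4)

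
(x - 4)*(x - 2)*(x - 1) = x^3 - 7*x^2 + 14*x - 8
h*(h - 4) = h^2 - 4*h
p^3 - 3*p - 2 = (p - 2)*(p + 1)^2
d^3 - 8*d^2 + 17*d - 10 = (d - 5)*(d - 2)*(d - 1)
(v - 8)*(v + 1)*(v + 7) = v^3 - 57*v - 56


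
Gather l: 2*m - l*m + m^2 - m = -l*m + m^2 + m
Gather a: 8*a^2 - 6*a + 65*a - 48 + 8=8*a^2 + 59*a - 40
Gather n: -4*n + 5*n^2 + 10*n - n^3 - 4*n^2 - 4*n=-n^3 + n^2 + 2*n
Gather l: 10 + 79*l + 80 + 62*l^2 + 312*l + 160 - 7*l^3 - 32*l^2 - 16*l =-7*l^3 + 30*l^2 + 375*l + 250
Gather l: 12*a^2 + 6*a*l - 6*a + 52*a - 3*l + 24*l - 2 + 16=12*a^2 + 46*a + l*(6*a + 21) + 14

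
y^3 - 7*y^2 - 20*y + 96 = (y - 8)*(y - 3)*(y + 4)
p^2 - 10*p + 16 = (p - 8)*(p - 2)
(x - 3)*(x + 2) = x^2 - x - 6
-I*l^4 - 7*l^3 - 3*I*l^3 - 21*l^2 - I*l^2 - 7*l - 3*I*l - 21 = (l + 3)*(l - 7*I)*(l - I)*(-I*l + 1)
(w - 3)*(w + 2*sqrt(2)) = w^2 - 3*w + 2*sqrt(2)*w - 6*sqrt(2)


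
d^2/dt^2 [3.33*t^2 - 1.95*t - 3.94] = 6.66000000000000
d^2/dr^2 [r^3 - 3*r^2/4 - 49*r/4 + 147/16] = 6*r - 3/2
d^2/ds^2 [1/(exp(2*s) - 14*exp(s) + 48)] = 2*((7 - 2*exp(s))*(exp(2*s) - 14*exp(s) + 48) + 4*(exp(s) - 7)^2*exp(s))*exp(s)/(exp(2*s) - 14*exp(s) + 48)^3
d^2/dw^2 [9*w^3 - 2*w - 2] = 54*w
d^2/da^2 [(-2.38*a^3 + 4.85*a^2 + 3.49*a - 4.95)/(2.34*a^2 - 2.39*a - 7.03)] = (1.4210854715202e-14*a^5 + 5.6843418860808e-14*a^4 - 13.0246400000001*a^3 + 76.1472240000001*a^2 - 195.163044*a + 142.700094)/(12.812904*a^6 - 39.260052*a^5 - 75.381462*a^4 + 222.243949*a^3 + 226.466529*a^2 - 354.347853*a - 347.428927)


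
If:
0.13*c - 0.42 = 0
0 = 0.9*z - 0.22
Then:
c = 3.23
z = 0.24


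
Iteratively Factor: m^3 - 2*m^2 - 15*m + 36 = (m - 3)*(m^2 + m - 12) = (m - 3)*(m + 4)*(m - 3)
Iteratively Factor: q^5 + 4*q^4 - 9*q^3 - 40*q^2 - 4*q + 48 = (q - 1)*(q^4 + 5*q^3 - 4*q^2 - 44*q - 48) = (q - 3)*(q - 1)*(q^3 + 8*q^2 + 20*q + 16) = (q - 3)*(q - 1)*(q + 2)*(q^2 + 6*q + 8) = (q - 3)*(q - 1)*(q + 2)*(q + 4)*(q + 2)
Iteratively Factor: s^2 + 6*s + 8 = (s + 4)*(s + 2)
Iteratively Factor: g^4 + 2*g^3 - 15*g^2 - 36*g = (g)*(g^3 + 2*g^2 - 15*g - 36) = g*(g + 3)*(g^2 - g - 12) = g*(g - 4)*(g + 3)*(g + 3)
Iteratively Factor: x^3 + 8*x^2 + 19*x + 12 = (x + 4)*(x^2 + 4*x + 3) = (x + 3)*(x + 4)*(x + 1)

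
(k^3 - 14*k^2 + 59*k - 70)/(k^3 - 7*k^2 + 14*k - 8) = (k^2 - 12*k + 35)/(k^2 - 5*k + 4)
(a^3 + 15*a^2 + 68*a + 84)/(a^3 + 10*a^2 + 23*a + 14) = (a + 6)/(a + 1)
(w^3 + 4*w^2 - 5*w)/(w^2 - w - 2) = w*(-w^2 - 4*w + 5)/(-w^2 + w + 2)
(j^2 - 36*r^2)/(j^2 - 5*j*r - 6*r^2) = (j + 6*r)/(j + r)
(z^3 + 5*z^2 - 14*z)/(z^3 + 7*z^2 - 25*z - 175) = z*(z - 2)/(z^2 - 25)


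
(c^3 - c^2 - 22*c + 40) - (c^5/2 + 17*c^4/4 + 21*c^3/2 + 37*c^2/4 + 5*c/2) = -c^5/2 - 17*c^4/4 - 19*c^3/2 - 41*c^2/4 - 49*c/2 + 40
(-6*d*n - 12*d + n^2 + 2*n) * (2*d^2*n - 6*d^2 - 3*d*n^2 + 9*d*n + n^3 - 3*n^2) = -12*d^3*n^2 + 12*d^3*n + 72*d^3 + 20*d^2*n^3 - 20*d^2*n^2 - 120*d^2*n - 9*d*n^4 + 9*d*n^3 + 54*d*n^2 + n^5 - n^4 - 6*n^3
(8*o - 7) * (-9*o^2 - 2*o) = -72*o^3 + 47*o^2 + 14*o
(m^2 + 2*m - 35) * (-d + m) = -d*m^2 - 2*d*m + 35*d + m^3 + 2*m^2 - 35*m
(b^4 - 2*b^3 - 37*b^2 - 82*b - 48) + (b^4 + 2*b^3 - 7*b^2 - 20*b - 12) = 2*b^4 - 44*b^2 - 102*b - 60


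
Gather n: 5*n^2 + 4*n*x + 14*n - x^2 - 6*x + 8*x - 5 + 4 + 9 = 5*n^2 + n*(4*x + 14) - x^2 + 2*x + 8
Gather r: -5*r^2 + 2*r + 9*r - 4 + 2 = -5*r^2 + 11*r - 2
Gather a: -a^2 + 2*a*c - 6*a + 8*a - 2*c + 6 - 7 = -a^2 + a*(2*c + 2) - 2*c - 1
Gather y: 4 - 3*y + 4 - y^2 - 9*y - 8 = -y^2 - 12*y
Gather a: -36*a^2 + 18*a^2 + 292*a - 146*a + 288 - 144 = -18*a^2 + 146*a + 144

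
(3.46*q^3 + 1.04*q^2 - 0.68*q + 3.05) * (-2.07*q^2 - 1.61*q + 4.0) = -7.1622*q^5 - 7.7234*q^4 + 13.5732*q^3 - 1.0587*q^2 - 7.6305*q + 12.2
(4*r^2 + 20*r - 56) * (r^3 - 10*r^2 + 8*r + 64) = 4*r^5 - 20*r^4 - 224*r^3 + 976*r^2 + 832*r - 3584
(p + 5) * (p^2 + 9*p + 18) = p^3 + 14*p^2 + 63*p + 90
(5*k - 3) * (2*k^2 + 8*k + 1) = 10*k^3 + 34*k^2 - 19*k - 3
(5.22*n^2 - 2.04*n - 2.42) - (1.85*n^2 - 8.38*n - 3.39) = 3.37*n^2 + 6.34*n + 0.97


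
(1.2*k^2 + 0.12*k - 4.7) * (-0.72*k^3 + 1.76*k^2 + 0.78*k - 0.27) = -0.864*k^5 + 2.0256*k^4 + 4.5312*k^3 - 8.5024*k^2 - 3.6984*k + 1.269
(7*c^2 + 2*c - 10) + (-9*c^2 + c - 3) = -2*c^2 + 3*c - 13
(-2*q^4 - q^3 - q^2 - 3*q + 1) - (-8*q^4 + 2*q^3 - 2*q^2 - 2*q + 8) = 6*q^4 - 3*q^3 + q^2 - q - 7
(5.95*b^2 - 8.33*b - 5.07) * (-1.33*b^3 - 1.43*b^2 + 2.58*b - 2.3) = -7.9135*b^5 + 2.5704*b^4 + 34.006*b^3 - 27.9263*b^2 + 6.0784*b + 11.661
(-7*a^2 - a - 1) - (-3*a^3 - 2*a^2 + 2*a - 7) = 3*a^3 - 5*a^2 - 3*a + 6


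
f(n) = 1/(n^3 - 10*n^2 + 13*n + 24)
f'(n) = (-3*n^2 + 20*n - 13)/(n^3 - 10*n^2 + 13*n + 24)^2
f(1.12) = 0.04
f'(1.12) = 0.01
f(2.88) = 0.42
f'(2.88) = 3.47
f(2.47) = 0.10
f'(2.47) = 0.17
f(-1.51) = -0.05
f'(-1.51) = -0.10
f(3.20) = -0.25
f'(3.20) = 1.25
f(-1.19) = -0.14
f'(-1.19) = -0.77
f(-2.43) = -0.01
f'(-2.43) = -0.01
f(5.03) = -0.03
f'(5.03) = 0.01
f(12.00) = 0.00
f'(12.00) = 0.00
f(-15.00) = 0.00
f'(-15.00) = 0.00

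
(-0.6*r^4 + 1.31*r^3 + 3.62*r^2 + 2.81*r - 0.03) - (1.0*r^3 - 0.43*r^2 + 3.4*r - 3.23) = -0.6*r^4 + 0.31*r^3 + 4.05*r^2 - 0.59*r + 3.2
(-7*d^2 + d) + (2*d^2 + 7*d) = -5*d^2 + 8*d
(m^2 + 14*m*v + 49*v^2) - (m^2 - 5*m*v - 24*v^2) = 19*m*v + 73*v^2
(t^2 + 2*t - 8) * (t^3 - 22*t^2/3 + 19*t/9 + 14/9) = t^5 - 16*t^4/3 - 185*t^3/9 + 580*t^2/9 - 124*t/9 - 112/9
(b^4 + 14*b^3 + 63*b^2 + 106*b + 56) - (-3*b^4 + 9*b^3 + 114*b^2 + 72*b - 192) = 4*b^4 + 5*b^3 - 51*b^2 + 34*b + 248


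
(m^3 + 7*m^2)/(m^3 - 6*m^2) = (m + 7)/(m - 6)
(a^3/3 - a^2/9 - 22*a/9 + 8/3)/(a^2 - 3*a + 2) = (3*a^2 + 5*a - 12)/(9*(a - 1))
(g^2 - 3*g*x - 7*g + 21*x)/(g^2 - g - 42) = (g - 3*x)/(g + 6)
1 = 1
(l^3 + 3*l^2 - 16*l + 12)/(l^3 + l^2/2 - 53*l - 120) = 2*(l^2 - 3*l + 2)/(2*l^2 - 11*l - 40)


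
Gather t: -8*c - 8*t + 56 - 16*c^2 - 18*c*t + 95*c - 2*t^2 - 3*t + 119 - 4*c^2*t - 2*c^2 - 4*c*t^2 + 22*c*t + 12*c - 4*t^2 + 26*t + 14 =-18*c^2 + 99*c + t^2*(-4*c - 6) + t*(-4*c^2 + 4*c + 15) + 189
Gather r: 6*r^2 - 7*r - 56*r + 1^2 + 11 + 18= 6*r^2 - 63*r + 30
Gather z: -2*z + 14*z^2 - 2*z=14*z^2 - 4*z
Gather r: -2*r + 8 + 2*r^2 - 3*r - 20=2*r^2 - 5*r - 12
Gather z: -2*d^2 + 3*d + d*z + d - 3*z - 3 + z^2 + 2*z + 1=-2*d^2 + 4*d + z^2 + z*(d - 1) - 2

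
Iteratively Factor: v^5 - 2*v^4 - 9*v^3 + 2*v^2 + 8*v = (v + 1)*(v^4 - 3*v^3 - 6*v^2 + 8*v) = v*(v + 1)*(v^3 - 3*v^2 - 6*v + 8) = v*(v + 1)*(v + 2)*(v^2 - 5*v + 4) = v*(v - 1)*(v + 1)*(v + 2)*(v - 4)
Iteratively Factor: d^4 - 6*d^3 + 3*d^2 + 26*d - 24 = (d - 3)*(d^3 - 3*d^2 - 6*d + 8) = (d - 3)*(d + 2)*(d^2 - 5*d + 4) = (d - 3)*(d - 1)*(d + 2)*(d - 4)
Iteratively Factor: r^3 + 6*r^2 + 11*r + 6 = (r + 1)*(r^2 + 5*r + 6) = (r + 1)*(r + 3)*(r + 2)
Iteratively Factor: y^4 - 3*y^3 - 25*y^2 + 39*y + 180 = (y - 4)*(y^3 + y^2 - 21*y - 45) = (y - 5)*(y - 4)*(y^2 + 6*y + 9) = (y - 5)*(y - 4)*(y + 3)*(y + 3)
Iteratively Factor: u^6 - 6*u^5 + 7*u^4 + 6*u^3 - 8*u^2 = (u - 2)*(u^5 - 4*u^4 - u^3 + 4*u^2) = (u - 2)*(u + 1)*(u^4 - 5*u^3 + 4*u^2) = u*(u - 2)*(u + 1)*(u^3 - 5*u^2 + 4*u) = u*(u - 4)*(u - 2)*(u + 1)*(u^2 - u) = u^2*(u - 4)*(u - 2)*(u + 1)*(u - 1)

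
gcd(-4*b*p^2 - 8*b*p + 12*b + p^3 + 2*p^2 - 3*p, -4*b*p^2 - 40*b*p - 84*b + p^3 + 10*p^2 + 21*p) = -4*b*p - 12*b + p^2 + 3*p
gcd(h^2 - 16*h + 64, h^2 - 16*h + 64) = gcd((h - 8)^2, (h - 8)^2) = h^2 - 16*h + 64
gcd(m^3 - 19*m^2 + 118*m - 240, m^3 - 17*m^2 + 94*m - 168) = m - 6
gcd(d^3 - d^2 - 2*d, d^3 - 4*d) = d^2 - 2*d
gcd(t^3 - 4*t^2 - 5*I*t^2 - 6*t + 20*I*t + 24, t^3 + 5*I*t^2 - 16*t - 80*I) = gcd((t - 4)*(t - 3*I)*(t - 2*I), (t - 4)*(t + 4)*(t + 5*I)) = t - 4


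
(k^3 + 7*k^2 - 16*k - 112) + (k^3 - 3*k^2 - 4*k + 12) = 2*k^3 + 4*k^2 - 20*k - 100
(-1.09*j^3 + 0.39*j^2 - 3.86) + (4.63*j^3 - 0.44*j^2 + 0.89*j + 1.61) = 3.54*j^3 - 0.05*j^2 + 0.89*j - 2.25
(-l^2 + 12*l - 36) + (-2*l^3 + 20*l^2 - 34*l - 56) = -2*l^3 + 19*l^2 - 22*l - 92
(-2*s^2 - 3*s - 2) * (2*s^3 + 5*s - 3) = -4*s^5 - 6*s^4 - 14*s^3 - 9*s^2 - s + 6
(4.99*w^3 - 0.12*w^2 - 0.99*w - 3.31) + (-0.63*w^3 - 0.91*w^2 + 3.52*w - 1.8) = 4.36*w^3 - 1.03*w^2 + 2.53*w - 5.11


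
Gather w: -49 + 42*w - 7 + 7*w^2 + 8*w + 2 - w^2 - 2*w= 6*w^2 + 48*w - 54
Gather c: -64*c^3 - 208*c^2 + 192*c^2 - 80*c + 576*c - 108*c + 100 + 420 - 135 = -64*c^3 - 16*c^2 + 388*c + 385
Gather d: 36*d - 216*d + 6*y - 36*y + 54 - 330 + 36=-180*d - 30*y - 240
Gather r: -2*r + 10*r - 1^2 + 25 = 8*r + 24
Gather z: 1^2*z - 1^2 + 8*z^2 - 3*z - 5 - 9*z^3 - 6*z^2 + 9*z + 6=-9*z^3 + 2*z^2 + 7*z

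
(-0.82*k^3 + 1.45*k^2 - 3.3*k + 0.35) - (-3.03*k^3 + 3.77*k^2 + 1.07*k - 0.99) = 2.21*k^3 - 2.32*k^2 - 4.37*k + 1.34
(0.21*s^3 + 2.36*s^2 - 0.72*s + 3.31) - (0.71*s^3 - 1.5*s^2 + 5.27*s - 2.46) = -0.5*s^3 + 3.86*s^2 - 5.99*s + 5.77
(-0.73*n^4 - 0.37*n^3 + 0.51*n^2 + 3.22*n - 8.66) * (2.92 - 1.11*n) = 0.8103*n^5 - 1.7209*n^4 - 1.6465*n^3 - 2.085*n^2 + 19.015*n - 25.2872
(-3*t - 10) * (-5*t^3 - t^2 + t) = 15*t^4 + 53*t^3 + 7*t^2 - 10*t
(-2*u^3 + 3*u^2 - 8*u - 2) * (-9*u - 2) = 18*u^4 - 23*u^3 + 66*u^2 + 34*u + 4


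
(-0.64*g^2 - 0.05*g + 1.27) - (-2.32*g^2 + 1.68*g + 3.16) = 1.68*g^2 - 1.73*g - 1.89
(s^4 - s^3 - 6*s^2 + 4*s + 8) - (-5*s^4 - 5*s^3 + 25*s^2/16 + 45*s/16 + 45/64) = 6*s^4 + 4*s^3 - 121*s^2/16 + 19*s/16 + 467/64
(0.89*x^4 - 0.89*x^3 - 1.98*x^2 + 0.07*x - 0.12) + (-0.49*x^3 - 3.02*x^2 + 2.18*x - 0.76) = 0.89*x^4 - 1.38*x^3 - 5.0*x^2 + 2.25*x - 0.88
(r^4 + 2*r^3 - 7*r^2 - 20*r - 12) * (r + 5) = r^5 + 7*r^4 + 3*r^3 - 55*r^2 - 112*r - 60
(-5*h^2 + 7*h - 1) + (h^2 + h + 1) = -4*h^2 + 8*h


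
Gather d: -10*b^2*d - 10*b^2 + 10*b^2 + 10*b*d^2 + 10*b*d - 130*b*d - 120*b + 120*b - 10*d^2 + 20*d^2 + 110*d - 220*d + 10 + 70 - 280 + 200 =d^2*(10*b + 10) + d*(-10*b^2 - 120*b - 110)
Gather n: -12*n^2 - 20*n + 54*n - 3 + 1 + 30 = -12*n^2 + 34*n + 28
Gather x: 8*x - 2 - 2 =8*x - 4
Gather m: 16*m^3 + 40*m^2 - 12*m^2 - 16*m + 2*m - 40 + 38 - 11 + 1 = 16*m^3 + 28*m^2 - 14*m - 12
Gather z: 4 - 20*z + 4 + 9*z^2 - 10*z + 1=9*z^2 - 30*z + 9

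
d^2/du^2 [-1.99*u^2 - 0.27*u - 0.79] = -3.98000000000000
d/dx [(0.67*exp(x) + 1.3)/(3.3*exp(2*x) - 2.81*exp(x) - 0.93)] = (-2.211*exp(2*x) - 8.58*exp(x) + 3.0299)*exp(x)/(10.89*exp(4*x) - 18.546*exp(3*x) + 1.7581*exp(2*x) + 5.2266*exp(x) + 0.8649)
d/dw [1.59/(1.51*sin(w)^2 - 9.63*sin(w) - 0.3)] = (15.3117 - 4.8018*sin(w))*cos(w)/(-1.51*sin(w)^2 + 9.63*sin(w) + 0.3)^2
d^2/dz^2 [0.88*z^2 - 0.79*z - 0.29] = 1.76000000000000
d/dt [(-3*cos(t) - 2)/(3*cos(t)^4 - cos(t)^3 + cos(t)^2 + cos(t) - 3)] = -(54*sin(t)^4 - 102*sin(t)^2 + 35*cos(t) + 9*cos(3*t) + 70)*sin(t)/(2*(3*sin(t)^4 + sin(t)^2*cos(t) - 7*sin(t)^2 + 1)^2)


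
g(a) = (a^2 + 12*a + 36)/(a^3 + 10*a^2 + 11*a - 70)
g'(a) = (2*a + 12)/(a^3 + 10*a^2 + 11*a - 70) + (-3*a^2 - 20*a - 11)*(a^2 + 12*a + 36)/(a^3 + 10*a^2 + 11*a - 70)^2 = (-a^4 - 24*a^3 - 217*a^2 - 860*a - 1236)/(a^6 + 20*a^5 + 122*a^4 + 80*a^3 - 1279*a^2 - 1540*a + 4900)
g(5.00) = 0.34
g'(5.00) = -0.11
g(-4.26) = -0.24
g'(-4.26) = 0.10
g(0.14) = -0.55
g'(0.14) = -0.29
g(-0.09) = -0.49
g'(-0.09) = -0.23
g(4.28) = 0.44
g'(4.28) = -0.20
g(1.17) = -1.23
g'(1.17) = -1.47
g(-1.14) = -0.33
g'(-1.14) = -0.10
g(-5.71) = 0.01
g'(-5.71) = 0.09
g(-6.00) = 0.00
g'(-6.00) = 0.00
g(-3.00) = -0.22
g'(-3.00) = -0.03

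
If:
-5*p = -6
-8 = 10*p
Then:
No Solution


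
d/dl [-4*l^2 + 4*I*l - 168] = -8*l + 4*I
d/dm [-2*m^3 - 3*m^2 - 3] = 6*m*(-m - 1)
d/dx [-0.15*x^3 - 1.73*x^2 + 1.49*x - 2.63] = -0.45*x^2 - 3.46*x + 1.49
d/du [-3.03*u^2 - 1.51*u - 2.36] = -6.06*u - 1.51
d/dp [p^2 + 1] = 2*p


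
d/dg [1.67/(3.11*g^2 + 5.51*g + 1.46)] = (-10.3874*g - 9.2017)/(3.11*g^2 + 5.51*g + 1.46)^2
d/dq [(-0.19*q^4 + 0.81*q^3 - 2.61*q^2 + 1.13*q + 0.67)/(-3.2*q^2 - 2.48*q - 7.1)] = (1.216*q^5 - 1.1784*q^4 + 1.3784*q^3 - 7.1642*q^2 + 41.35*q - 6.3614)/(10.24*q^4 + 15.872*q^3 + 51.5904*q^2 + 35.216*q + 50.41)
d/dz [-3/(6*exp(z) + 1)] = 18*exp(z)/(6*exp(z) + 1)^2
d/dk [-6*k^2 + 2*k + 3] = 2 - 12*k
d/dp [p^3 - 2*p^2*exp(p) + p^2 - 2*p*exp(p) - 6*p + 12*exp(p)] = -2*p^2*exp(p) + 3*p^2 - 6*p*exp(p) + 2*p + 10*exp(p) - 6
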